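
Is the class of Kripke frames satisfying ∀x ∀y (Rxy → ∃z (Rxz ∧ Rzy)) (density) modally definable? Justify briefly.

Yes: it is density, defined by the C4 schema □□p → □p.

Definable; □□p → □p defines it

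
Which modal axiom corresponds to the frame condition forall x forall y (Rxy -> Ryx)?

s → □◇s

A defining formula is s → □◇s (the B axiom).
Suppose s→□◇s is valid. Take Rxy and set V(s)={x}. Then s at x, so □◇s at x, so ◇s at y, so some z with Ryz has s; z=x, i.e. Ryx.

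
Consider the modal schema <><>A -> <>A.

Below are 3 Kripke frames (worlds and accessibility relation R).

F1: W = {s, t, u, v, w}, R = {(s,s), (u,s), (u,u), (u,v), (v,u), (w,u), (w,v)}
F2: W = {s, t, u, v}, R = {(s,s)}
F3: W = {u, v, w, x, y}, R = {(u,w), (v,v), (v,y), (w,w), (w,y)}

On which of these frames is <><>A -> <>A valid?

This is the axiom for transitivity; its first-order frame correspondent is forall x forall y forall z (Rxy & Ryz -> Rxz).
F1: fails — Rwu and Rus but not Rws.
F2: satisfies the condition.
F3: fails — Ruw and Rwy but not Ruy.

F2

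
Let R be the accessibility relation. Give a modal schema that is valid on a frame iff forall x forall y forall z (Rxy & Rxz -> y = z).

This is partial functionality; the standard corresponding axiom is CD: ◇p → □p.
Suppose ◇p→□p is valid. Take Rxy, Rxz and set V(p)={y}. Then ◇p at x, so □p at x, so p at z, i.e. z=y.

◇p → □p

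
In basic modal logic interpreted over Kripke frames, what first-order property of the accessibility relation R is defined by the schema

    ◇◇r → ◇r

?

transitivity

Equivalently (dual form): □r → □□r.
Suppose □r→□□r is valid. Take Rxy, Ryz and set V(r)={w : Rxw}. Then □r at x, so □□r at x, so □r at y, so r at z, i.e. Rxz.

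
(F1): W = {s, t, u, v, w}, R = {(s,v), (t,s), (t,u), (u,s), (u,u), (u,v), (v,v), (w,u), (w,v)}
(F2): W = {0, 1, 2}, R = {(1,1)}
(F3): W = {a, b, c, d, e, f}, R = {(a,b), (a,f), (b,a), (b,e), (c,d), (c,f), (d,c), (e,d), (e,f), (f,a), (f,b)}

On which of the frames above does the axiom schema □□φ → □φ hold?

(F1), (F2)

Frame correspondent (Sahlqvist): ∀x ∀y (Rxy → ∃z (Rxz ∧ Rzy)) — i.e. density.
(F1): condition met.
(F2): condition met.
(F3): fails — Rcd but no z with Rcz and Rzd.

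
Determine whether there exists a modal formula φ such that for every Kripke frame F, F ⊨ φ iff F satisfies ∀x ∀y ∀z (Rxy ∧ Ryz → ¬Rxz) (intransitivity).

Any modally definable frame class is closed under surjective bounded morphisms.
The 7-cycle (worlds w0,w1,w2,w3,w4,w5,w6 with w0→w1→w2→w3→w4→w5→w6→w0) is intransitive. Mapping every world to a single reflexive point • is a surjective bounded morphism; the reflexive point is not intransitive (R••∧R•• but R••).
So the class is not modally definable.

Not definable by any modal formula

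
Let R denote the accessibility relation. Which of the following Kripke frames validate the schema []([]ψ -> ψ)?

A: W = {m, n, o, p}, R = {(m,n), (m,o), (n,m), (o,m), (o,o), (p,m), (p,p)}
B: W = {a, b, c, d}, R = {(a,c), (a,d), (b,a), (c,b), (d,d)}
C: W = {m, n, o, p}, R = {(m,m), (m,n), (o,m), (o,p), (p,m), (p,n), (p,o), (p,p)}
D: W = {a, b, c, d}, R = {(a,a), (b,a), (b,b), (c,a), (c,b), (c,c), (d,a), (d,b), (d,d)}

The schema corresponds to shift-reflexivity: forall x forall y (Rxy -> Ryy).
A: fails — Rom but not Rmm.
B: fails — Rba but not Raa.
C: fails — Rpn but not Rnn.
D: condition met.
Valid on: D.

D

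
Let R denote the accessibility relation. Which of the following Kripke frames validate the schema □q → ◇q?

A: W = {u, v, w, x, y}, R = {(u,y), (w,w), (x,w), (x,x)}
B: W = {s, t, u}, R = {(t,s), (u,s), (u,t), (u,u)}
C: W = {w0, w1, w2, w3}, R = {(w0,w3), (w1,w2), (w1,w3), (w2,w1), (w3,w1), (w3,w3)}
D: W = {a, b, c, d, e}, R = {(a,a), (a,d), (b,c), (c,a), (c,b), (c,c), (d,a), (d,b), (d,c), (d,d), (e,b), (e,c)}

Frame correspondent (Sahlqvist): ∀x ∃y Rxy — i.e. seriality.
A: fails — world v has no successor.
B: fails — world s has no successor.
C: ✓.
D: ✓.
Valid on: C, D.

C, D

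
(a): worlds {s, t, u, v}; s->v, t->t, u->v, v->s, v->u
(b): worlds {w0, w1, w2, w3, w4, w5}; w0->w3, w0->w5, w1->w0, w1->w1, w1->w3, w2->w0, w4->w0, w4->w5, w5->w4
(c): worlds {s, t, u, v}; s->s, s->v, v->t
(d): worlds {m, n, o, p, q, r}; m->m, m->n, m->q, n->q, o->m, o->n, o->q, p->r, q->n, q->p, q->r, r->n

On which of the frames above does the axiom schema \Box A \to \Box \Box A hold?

none

This is the axiom for transitivity; its first-order frame correspondent is \forall x \forall y \forall z (Rxy \wedge Ryz \to Rxz).
(a): fails — Ruv and Rvu but not Ruu.
(b): fails — Rw1w0 and Rw0w5 but not Rw1w5.
(c): fails — Rsv and Rvt but not Rst.
(d): fails — Rpr and Rrn but not Rpn.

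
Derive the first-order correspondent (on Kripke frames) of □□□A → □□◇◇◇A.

This is a Sahlqvist (Geach-type) schema ◇^0□^3A → □^2◇^3A.
Minimal-valuation argument: fix x; take any y with xR^0y and any z with xR^2z. Set V(A) to the set of worlds R-reachable from y in exactly 3 steps. Then □^3A holds at y, so the antecedent holds at x; validity forces ◇^3A at z, giving a w with zR^3w and yR^3w.
First-order correspondent: ∀x ∀z (xR²z → ∃w (xR³w ∧ zR³w)).

∀x ∀z (xR²z → ∃w (xR³w ∧ zR³w))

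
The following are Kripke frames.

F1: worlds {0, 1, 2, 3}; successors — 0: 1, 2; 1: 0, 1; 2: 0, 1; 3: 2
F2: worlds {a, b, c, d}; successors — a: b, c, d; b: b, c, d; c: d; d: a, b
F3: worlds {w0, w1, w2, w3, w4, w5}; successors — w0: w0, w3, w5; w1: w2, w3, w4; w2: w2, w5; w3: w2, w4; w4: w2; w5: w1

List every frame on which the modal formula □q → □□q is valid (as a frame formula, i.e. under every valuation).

none

This is the axiom for transitivity; its first-order frame correspondent is ∀x ∀y ∀z (Rxy ∧ Ryz → Rxz).
F1: fails — R10 and R02 but not R12.
F2: fails — Rcd and Rdb but not Rcb.
F3: fails — Rw1w2 and Rw2w5 but not Rw1w5.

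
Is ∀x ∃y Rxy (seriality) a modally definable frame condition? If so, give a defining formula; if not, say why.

This is a Sahlqvist condition; the D axiom □q → ◇q defines it.
Suppose □q→◇q is valid. At any x set V(q)=W. Then □q at x, so ◇q at x, so x has a successor.

Yes — defined by □q → ◇q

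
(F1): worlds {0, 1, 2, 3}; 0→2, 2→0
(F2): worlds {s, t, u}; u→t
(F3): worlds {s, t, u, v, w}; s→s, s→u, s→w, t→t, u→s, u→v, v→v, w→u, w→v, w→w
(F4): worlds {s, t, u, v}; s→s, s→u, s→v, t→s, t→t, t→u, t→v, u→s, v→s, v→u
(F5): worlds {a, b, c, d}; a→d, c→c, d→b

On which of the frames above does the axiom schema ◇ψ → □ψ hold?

Frame correspondent (Sahlqvist): ∀x ∀y ∀z (Rxy ∧ Rxz → y = z) — i.e. partial functionality.
(F1): holds.
(F2): holds.
(F3): fails — s sees both s and u.
(F4): fails — s sees both s and u.
(F5): holds.
Valid on: (F1), (F2), (F5).

(F1), (F2), (F5)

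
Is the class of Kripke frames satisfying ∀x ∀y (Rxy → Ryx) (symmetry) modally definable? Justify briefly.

The condition is symmetry. A defining modal formula is r → □◇r.
Suppose r→□◇r is valid. Take Rxy and set V(r)={x}. Then r at x, so □◇r at x, so ◇r at y, so some z with Ryz has r; z=x, i.e. Ryx.

Yes — defined by r → □◇r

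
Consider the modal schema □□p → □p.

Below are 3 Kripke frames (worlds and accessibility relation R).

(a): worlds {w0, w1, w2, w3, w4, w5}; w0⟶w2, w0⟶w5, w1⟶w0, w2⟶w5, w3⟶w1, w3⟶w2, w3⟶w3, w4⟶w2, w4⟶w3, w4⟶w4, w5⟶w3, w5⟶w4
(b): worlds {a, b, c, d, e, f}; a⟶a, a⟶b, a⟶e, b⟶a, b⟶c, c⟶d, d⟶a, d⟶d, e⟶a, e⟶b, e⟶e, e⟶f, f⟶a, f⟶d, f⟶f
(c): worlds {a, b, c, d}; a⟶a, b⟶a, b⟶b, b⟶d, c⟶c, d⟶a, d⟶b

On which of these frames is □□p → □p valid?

This is the axiom for density; its first-order frame correspondent is ∀x ∀y (Rxy → ∃z (Rxz ∧ Rzy)).
(a): fails — Rw1w0 but no z with Rw1z and Rzw0.
(b): fails — Rbc but no z with Rbz and Rzc.
(c): holds.
Valid on: (c).

(c)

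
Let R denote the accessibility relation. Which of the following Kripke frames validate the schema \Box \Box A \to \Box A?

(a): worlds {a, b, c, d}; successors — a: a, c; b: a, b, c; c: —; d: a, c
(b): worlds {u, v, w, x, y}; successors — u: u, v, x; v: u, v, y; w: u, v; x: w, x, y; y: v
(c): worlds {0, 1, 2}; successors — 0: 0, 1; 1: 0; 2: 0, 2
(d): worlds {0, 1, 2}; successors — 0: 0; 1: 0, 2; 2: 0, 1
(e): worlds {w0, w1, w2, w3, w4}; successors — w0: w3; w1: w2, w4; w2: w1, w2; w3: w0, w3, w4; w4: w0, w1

(a), (b), (c)

Frame correspondent (Sahlqvist): \forall x \forall y (Rxy \to \exists z (Rxz \wedge Rzy)) — i.e. density.
(a): holds.
(b): holds.
(c): holds.
(d): fails — R12 but no z with R1z and Rz2.
(e): fails — Rw4w1 but no z with Rw4z and Rzw1.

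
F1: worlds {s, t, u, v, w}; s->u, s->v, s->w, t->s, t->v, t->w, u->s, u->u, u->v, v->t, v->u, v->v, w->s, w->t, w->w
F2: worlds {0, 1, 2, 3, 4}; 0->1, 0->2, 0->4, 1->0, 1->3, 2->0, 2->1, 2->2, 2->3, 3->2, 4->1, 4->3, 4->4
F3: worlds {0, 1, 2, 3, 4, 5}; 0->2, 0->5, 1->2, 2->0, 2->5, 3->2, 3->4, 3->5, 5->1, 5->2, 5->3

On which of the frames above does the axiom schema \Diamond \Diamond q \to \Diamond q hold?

none

Frame correspondent (Sahlqvist): \forall x \forall y \forall z (Rxy \wedge Ryz \to Rxz) — i.e. transitivity.
F1: fails — Ruv and Rvt but not Rut.
F2: fails — R10 and R02 but not R12.
F3: fails — R32 and R20 but not R30.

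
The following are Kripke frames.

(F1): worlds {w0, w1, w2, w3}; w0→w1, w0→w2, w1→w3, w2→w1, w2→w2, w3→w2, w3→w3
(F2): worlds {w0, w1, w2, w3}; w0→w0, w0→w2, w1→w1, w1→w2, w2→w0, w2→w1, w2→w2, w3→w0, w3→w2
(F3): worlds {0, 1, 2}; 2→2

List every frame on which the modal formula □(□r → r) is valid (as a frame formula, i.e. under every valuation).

Frame correspondent (Sahlqvist): ∀x ∀y (Rxy → Ryy) — i.e. shift-reflexivity.
(F1): fails — Rw0w1 but not Rw1w1.
(F2): ✓.
(F3): ✓.

(F2), (F3)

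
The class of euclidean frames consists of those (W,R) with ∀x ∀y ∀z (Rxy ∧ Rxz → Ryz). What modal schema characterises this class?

◇ψ → □◇ψ

This is the Euclidean property; the standard corresponding axiom is 5: ◇ψ → □◇ψ.
Suppose ◇ψ→□◇ψ is valid. Take Rxy, Rxz and set V(ψ)={y}. Then ◇ψ at x, so □◇ψ at x, so ◇ψ at z, so some w with Rzw has ψ; w=y, i.e. Rzy. By symmetry of the argument, Ryz.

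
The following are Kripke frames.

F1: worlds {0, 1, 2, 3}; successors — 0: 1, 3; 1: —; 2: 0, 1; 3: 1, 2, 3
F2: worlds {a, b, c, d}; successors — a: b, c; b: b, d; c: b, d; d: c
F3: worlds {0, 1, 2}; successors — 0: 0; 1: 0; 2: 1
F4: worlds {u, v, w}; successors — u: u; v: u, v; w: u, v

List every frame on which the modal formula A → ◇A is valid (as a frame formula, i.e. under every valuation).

none

Frame correspondent (Sahlqvist): ∀x Rxx — i.e. reflexivity.
F1: fails — world 0 does not see itself.
F2: fails — world a does not see itself.
F3: fails — world 1 does not see itself.
F4: fails — world w does not see itself.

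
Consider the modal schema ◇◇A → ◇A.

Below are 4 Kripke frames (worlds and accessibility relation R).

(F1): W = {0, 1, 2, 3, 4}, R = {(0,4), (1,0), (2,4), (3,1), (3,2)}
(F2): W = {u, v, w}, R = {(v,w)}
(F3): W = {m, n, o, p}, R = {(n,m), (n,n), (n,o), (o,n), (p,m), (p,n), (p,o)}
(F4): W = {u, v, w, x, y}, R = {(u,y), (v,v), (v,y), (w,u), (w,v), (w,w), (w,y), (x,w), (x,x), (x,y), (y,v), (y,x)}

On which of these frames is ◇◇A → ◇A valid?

Frame correspondent (Sahlqvist): ∀x ∀y ∀z (Rxy ∧ Ryz → Rxz) — i.e. transitivity.
(F1): fails — R10 and R04 but not R14.
(F2): satisfies the condition.
(F3): fails — Ron and Rno but not Roo.
(F4): fails — Rxw and Rwu but not Rxu.

(F2)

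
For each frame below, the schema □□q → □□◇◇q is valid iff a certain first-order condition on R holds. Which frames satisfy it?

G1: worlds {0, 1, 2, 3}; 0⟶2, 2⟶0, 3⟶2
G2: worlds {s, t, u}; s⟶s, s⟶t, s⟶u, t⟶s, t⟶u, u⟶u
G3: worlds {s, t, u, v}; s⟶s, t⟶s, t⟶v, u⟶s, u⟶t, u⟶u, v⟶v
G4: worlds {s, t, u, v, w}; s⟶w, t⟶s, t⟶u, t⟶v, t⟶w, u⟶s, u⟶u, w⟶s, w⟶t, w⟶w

G1, G2, G3

Frame correspondent (Sahlqvist): ∀x ∀z (xR²z → ∃w (xR²w ∧ zR²w)) — i.e. a generalized confluence (Geach) condition.
G1: ✓.
G2: ✓.
G3: ✓.
G4: fails — wR²v but no w* with wR²w* and vR²w*.
Valid on: G1, G2, G3.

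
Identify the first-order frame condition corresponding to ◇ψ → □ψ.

Partial functionality

This schema is the CD axiom.
It corresponds to partial functionality: ∀x ∀y ∀z (Rxy ∧ Rxz → y = z).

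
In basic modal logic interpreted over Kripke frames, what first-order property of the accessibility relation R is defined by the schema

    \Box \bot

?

emptiness of R

□⊥ is valid iff no world has any successor (otherwise □⊥ fails at any world with one).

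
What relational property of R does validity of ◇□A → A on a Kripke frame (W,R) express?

symmetry: ∀x ∀y (Rxy → Ryx)

This is a form of the B axiom.
It corresponds to symmetry: ∀x ∀y (Rxy → Ryx).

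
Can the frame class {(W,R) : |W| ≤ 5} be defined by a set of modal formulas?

Modal frame validity is preserved under disjoint unions.
Any modal formula valid on each of 6 disjoint one-world frames is valid on their disjoint union (validity is preserved under disjoint unions). Each one-world frame has |W|=1≤5, but the union has |W|=6.
Hence having at most 5 worlds is not modally definable.

Not modally definable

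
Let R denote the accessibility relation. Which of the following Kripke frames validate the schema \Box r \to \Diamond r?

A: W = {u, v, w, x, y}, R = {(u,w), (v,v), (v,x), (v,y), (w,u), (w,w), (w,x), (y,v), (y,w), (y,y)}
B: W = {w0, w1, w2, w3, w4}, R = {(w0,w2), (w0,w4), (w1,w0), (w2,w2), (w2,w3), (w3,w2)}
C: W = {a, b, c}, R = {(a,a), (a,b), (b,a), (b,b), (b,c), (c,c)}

This is the axiom for seriality; its first-order frame correspondent is \forall x \exists y Rxy.
A: fails — world x has no successor.
B: fails — world w4 has no successor.
C: holds.

C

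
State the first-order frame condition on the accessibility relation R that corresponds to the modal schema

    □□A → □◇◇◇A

This is a Sahlqvist (Geach-type) schema ◇^0□^2A → □^1◇^3A.
First-order correspondent: ∀x ∀z (xRz → ∃w (xR²w ∧ zR³w)).

∀x ∀z (xRz → ∃w (xR²w ∧ zR³w))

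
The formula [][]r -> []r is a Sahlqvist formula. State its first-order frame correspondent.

This schema is the C4 axiom.
It corresponds to density: forall x forall y (Rxy -> exists z (Rxz & Rzy)).

density: forall x forall y (Rxy -> exists z (Rxz & Rzy))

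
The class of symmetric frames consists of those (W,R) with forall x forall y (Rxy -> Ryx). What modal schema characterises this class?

This is symmetry; the standard corresponding axiom is B: q → □◇q.
Suppose q→□◇q is valid. Take Rxy and set V(q)={x}. Then q at x, so □◇q at x, so ◇q at y, so some z with Ryz has q; z=x, i.e. Ryx.

q → □◇q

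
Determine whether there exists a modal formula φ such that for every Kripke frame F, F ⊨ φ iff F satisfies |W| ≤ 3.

No

Any modally definable frame class is closed under disjoint unions.
Any modal formula valid on each of 4 disjoint one-world frames is valid on their disjoint union (validity is preserved under disjoint unions). Each one-world frame has |W|=1≤3, but the union has |W|=4.
So the class is not modally definable.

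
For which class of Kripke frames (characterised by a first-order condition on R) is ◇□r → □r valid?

This is frame-equivalent to ◇r → □◇r (substitute ¬r for r and contrapose).
Suppose ◇r→□◇r is valid. Take Rxy, Rxz and set V(r)={y}. Then ◇r at x, so □◇r at x, so ◇r at z, so some w with Rzw has r; w=y, i.e. Rzy. By symmetry of the argument, Ryz.

the Euclidean property: ∀x ∀y ∀z (Rxy ∧ Rxz → Ryz)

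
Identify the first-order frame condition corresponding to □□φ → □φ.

Suppose □□φ→□φ is valid. Take Rxy and set V(φ)={w : xR²w}. Then □□φ at x, so □φ at x, so φ at y, i.e. ∃z(Rxz∧Rzy).
The converse is a direct semantic check.
So the correspondent is density.

density: ∀x ∀y (Rxy → ∃z (Rxz ∧ Rzy))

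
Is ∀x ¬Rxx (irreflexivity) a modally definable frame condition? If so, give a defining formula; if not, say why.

Modal frame validity is preserved under surjective bounded morphisms.
The 4-cycle (worlds a,b,c,d with a→b→c→d→a) is irreflexive, and the map sending every world to a single reflexive point • is a surjective bounded morphism (forth: every edge maps to (•,•); back: every world has a successor). So any modal formula valid on the 4-cycle is also valid on the reflexive point, which is not irreflexive.
Hence irreflexivity is not modally definable.

Not definable by any modal formula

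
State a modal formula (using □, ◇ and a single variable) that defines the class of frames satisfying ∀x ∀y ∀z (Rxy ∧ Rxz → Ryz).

◇q → □◇q

This is the Euclidean property; the standard corresponding axiom is 5: ◇q → □◇q.
Suppose ◇q→□◇q is valid. Take Rxy, Rxz and set V(q)={y}. Then ◇q at x, so □◇q at x, so ◇q at z, so some w with Rzw has q; w=y, i.e. Rzy. By symmetry of the argument, Ryz.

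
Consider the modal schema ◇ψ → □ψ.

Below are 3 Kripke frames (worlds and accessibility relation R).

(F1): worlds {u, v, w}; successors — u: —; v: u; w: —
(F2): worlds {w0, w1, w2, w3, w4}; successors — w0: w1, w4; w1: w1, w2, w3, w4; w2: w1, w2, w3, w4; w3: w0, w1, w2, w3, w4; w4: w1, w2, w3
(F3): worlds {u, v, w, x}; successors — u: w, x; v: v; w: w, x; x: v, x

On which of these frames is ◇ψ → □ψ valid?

Frame correspondent (Sahlqvist): ∀x ∀y ∀z (Rxy ∧ Rxz → y = z) — i.e. partial functionality.
(F1): holds.
(F2): fails — w0 sees both w1 and w4.
(F3): fails — u sees both w and x.
Valid on: (F1).

(F1)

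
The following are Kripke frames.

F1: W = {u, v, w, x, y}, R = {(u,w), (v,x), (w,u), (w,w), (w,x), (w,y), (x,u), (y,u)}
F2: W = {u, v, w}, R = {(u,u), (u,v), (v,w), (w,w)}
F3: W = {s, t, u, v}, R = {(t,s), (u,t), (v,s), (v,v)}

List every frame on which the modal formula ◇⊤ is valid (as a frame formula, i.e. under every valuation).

This is the axiom for seriality; its first-order frame correspondent is ∀x ∃y Rxy.
F1: holds.
F2: holds.
F3: fails — world s has no successor.
Valid on: F1, F2.

F1, F2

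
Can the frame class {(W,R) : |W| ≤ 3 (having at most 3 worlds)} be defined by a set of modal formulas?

Any modally definable frame class is closed under disjoint unions.
Any modal formula valid on each of 4 disjoint one-world frames is valid on their disjoint union (validity is preserved under disjoint unions). Each one-world frame has |W|=1≤3, but the union has |W|=4.
Hence having at most 3 worlds is not modally definable.

No — not modally definable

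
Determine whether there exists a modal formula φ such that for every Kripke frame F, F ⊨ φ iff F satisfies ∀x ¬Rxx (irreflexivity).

No

Modal frame validity is preserved under surjective bounded morphisms.
The 4-cycle (worlds a,b,c,d with a→b→c→d→a) is irreflexive, and the map sending every world to a single reflexive point • is a surjective bounded morphism (forth: every edge maps to (•,•); back: every world has a successor). So any modal formula valid on the 4-cycle is also valid on the reflexive point, which is not irreflexive.
So no modal formula (or set of formulas) defines exactly the irreflexive frames.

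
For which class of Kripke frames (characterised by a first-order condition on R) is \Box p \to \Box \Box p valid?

This is the 4 axiom.
It corresponds to transitivity: \forall x \forall y \forall z (Rxy \wedge Ryz \to Rxz).

transitivity: \forall x \forall y \forall z (Rxy \wedge Ryz \to Rxz)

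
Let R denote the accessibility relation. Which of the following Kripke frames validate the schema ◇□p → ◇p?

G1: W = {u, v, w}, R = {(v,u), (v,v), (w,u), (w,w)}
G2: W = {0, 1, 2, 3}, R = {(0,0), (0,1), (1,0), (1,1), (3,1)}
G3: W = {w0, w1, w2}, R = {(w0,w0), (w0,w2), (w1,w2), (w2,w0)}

G2

The schema corresponds to a generalized confluence (Geach) condition: ∀x ∀y (xRy → ∃w (yRw ∧ xRw)).
G1: fails — vRu but no t with uRt and vRt.
G2: holds.
G3: fails — w1Rw2 but no w with w2Rw and w1Rw.
Valid on: G2.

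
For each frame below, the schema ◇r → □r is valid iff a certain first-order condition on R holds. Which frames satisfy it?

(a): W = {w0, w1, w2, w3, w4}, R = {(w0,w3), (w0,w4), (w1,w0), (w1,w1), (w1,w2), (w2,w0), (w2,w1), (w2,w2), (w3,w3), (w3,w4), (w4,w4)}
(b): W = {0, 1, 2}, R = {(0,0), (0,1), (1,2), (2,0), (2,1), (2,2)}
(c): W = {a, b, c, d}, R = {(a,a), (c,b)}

(c)

Frame correspondent (Sahlqvist): ∀x ∀y ∀z (Rxy ∧ Rxz → y = z) — i.e. partial functionality.
(a): fails — w0 sees both w3 and w4.
(b): fails — 0 sees both 0 and 1.
(c): holds.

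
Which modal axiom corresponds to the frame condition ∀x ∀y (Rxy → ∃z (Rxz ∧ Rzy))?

The condition is density. The C4 schema □□s → □s defines it.
Suppose □□s→□s is valid. Take Rxy and set V(s)={w : xR²w}. Then □□s at x, so □s at x, so s at y, i.e. ∃z(Rxz∧Rzy).

□□s → □s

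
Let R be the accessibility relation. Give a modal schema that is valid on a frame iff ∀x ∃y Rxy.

A defining formula is □q → ◇q (the D axiom).

□q → ◇q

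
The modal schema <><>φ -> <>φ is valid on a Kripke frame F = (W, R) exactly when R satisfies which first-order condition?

Replacing φ by ¬φ and contraposing gives the equivalent schema □φ → □□φ.
Suppose □φ→□□φ is valid. Take Rxy, Ryz and set V(φ)={w : Rxw}. Then □φ at x, so □□φ at x, so □φ at y, so φ at z, i.e. Rxz.
Conversely, any frame satisfying forall x forall y forall z (Rxy & Ryz -> Rxz) validates the schema.
Frame condition: forall x forall y forall z (Rxy & Ryz -> Rxz).

Transitivity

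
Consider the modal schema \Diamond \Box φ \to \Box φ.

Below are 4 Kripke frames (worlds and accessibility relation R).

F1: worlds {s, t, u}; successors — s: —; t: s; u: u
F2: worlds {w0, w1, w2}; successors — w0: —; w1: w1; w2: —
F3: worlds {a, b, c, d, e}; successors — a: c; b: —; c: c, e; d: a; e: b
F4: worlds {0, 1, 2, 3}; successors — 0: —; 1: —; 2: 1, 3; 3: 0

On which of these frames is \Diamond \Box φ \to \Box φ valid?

The schema corresponds to the Euclidean property: \forall x \forall y \forall z (Rxy \wedge Rxz \to Ryz).
F1: fails — Rts and Rts but not Rss.
F2: satisfies the condition.
F3: fails — Rce and Rcc but not Rec.
F4: fails — R23 and R23 but not R33.
Valid on: F2.

F2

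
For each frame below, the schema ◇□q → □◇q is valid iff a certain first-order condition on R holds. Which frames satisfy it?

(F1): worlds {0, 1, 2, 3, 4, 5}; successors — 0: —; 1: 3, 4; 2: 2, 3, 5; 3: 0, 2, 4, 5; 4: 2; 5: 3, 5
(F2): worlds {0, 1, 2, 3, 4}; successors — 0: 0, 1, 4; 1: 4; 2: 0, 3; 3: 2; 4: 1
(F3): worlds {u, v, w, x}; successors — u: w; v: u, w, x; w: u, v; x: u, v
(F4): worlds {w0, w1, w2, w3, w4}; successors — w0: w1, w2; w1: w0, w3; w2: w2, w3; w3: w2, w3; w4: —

(F4)

The schema corresponds to convergence: ∀x ∀y ∀z (Rxy ∧ Rxz → ∃w (Ryw ∧ Rzw)).
(F1): fails — R34 and R35 but 4 and 5 have no common successor.
(F2): fails — R01 and R04 but 1 and 4 have no common successor.
(F3): fails — Rvw and Rvu but w and u have no common successor.
(F4): satisfies the condition.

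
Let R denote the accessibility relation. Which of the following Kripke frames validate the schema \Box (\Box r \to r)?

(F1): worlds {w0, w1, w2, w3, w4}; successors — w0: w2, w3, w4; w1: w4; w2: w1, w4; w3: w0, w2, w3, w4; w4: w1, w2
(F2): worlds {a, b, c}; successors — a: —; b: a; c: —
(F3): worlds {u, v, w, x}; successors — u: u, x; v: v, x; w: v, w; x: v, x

Frame correspondent (Sahlqvist): \forall x \forall y (Rxy \to Ryy) — i.e. shift-reflexivity.
(F1): fails — Rw0w4 but not Rw4w4.
(F2): fails — Rba but not Raa.
(F3): holds.

(F3)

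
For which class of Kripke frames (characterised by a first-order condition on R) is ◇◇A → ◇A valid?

transitivity

This is frame-equivalent to □A → □□A (substitute ¬A for A and contrapose).
Suppose □A→□□A is valid. Take Rxy, Ryz and set V(A)={w : Rxw}. Then □A at x, so □□A at x, so □A at y, so A at z, i.e. Rxz.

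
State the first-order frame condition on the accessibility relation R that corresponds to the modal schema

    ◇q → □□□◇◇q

∀x ∀y ∀z ((xRy ∧ xR³z) → ∃w (y = w ∧ zR²w))

This is a Sahlqvist (Geach-type) schema ◇^1□^0q → □^3◇^2q.
Minimal-valuation argument: fix x; take any y with xR^1y and any z with xR^3z. Set V(q) to the set of worlds R-reachable from y in exactly 0 steps. Then □^0q holds at y, so the antecedent holds at x; validity forces ◇^2q at z, giving a w with zR^2w and yR^0w.
First-order correspondent: ∀x ∀y ∀z ((xRy ∧ xR³z) → ∃w (y = w ∧ zR²w)).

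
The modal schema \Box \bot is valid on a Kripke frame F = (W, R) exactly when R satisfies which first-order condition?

Emptiness of R

□⊥ is valid iff no world has any successor (otherwise □⊥ fails at any world with one).
Conversely, on a frame with emptiness of R the schema holds at every world under every valuation.
So the correspondent is emptiness of R.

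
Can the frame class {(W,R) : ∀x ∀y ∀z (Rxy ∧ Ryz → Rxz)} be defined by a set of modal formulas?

Definable; □r → □□r defines it

This is a Sahlqvist condition; the 4 axiom □r → □□r defines it.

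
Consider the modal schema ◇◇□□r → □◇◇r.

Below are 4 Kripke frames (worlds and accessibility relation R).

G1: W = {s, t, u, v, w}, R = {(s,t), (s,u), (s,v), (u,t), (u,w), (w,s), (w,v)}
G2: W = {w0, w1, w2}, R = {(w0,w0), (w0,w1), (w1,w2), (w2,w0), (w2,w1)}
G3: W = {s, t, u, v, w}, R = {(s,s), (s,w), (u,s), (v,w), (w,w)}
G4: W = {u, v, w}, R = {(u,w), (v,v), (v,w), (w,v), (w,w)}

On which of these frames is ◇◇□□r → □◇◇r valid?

G2, G3, G4

Frame correspondent (Sahlqvist): ∀x ∀y ∀z ((xR²y ∧ xRz) → ∃w (yR²w ∧ zR²w)) — i.e. a generalized confluence (Geach) condition.
G1: fails — sR²t, sRt but no w* with tR²w* and tR²w*.
G2: holds.
G3: holds.
G4: holds.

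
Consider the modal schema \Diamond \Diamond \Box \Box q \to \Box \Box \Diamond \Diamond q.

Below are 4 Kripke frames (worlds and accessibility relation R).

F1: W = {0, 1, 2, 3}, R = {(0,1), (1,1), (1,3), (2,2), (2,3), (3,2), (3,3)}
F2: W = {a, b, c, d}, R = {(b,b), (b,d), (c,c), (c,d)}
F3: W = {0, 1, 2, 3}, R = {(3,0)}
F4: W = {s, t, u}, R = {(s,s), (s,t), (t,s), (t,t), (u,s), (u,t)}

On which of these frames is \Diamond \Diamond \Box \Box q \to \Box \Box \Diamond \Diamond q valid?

F1, F3, F4

Frame correspondent (Sahlqvist): \forall x \forall y \forall z ((x R^2 y \wedge x R^2 z) \to \exists w (y R^2 w \wedge z R^2 w)) — i.e. a generalized confluence (Geach) condition.
F1: satisfies the condition.
F2: fails — bR²b, bR²d but no w with bR²w and dR²w.
F3: satisfies the condition.
F4: satisfies the condition.
Valid on: F1, F3, F4.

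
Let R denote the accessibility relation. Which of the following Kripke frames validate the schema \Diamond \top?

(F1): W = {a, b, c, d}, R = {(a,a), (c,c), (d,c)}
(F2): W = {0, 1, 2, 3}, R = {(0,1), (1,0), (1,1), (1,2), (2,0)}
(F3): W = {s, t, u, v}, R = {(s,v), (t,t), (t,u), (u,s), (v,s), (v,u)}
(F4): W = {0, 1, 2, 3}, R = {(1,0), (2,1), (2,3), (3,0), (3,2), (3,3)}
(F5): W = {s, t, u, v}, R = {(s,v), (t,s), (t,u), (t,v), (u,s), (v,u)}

Frame correspondent (Sahlqvist): \forall x \exists y Rxy — i.e. seriality.
(F1): fails — world b has no successor.
(F2): fails — world 3 has no successor.
(F3): satisfies the condition.
(F4): fails — world 0 has no successor.
(F5): satisfies the condition.
Valid on: (F3), (F5).

(F3), (F5)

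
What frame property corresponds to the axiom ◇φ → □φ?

This is the CD axiom.
It corresponds to partial functionality: ∀x ∀y ∀z (Rxy ∧ Rxz → y = z).

Partial functionality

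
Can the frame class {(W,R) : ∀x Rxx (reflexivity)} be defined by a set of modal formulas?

The condition is reflexivity. A defining modal formula is □q → q.
Suppose □q→q is valid. At any x set V(q)={w : Rxw}. Then □q holds at x, so q holds at x, i.e. Rxx.

Yes — defined by □q → q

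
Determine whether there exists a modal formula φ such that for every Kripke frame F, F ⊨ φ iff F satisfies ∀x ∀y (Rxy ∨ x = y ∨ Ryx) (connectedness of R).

Modal frame validity is preserved under disjoint unions.
Take 4 disjoint single-world reflexive frames: each is trivially connected, but their disjoint union has 4 worlds with no edge between distinct components, so it is not connected.
So no modal formula (or set of formulas) defines exactly the connected frames.

Not definable by any modal formula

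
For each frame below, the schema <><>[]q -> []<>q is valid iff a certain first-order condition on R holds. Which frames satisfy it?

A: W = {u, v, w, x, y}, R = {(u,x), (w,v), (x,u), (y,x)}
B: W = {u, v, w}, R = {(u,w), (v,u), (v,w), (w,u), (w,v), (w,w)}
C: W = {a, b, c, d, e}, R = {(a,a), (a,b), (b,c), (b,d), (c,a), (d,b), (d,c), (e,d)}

B

This is the axiom for a generalized confluence (Geach) condition; its first-order frame correspondent is forall x forall y forall z ((x R^2 y & xRz) -> exists w (yRw & zRw)).
A: fails — uR²u, uRx but no t with uRt and xRt.
B: holds.
C: fails — aR²a, aRb but no w with aRw and bRw.
Valid on: B.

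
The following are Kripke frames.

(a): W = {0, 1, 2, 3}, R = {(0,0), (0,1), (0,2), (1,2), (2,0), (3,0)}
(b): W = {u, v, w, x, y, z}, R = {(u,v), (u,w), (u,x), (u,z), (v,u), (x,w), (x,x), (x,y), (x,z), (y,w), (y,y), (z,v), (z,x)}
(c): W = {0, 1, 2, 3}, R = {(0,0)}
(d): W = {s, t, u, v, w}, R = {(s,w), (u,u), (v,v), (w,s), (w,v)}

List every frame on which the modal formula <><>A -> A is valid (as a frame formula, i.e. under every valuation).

(c)

This is the axiom for a generalized confluence (Geach) condition; its first-order frame correspondent is forall x forall y (x R^2 y -> exists w (y = w & x = w)).
(a): fails — 0R²1 but 1 ≠ 0.
(b): fails — uR²v but v ≠ u.
(c): ✓.
(d): fails — sR²v but v ≠ s.
Valid on: (c).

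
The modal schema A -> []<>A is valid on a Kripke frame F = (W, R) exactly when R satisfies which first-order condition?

symmetry: forall x forall y (Rxy -> Ryx)

This is the B axiom.
It corresponds to symmetry: forall x forall y (Rxy -> Ryx).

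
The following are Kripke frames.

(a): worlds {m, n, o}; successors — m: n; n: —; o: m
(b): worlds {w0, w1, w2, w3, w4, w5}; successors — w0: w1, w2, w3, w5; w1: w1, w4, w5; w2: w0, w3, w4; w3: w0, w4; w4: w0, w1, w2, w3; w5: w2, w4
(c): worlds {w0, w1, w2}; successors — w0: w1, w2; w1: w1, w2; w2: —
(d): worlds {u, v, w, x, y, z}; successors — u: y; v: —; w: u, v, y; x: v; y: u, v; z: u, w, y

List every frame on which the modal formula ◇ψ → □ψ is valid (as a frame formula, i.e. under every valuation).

This is the axiom for partial functionality; its first-order frame correspondent is ∀x ∀y ∀z (Rxy ∧ Rxz → y = z).
(a): ✓.
(b): fails — w0 sees both w1 and w2.
(c): fails — w0 sees both w1 and w2.
(d): fails — w sees both u and v.

(a)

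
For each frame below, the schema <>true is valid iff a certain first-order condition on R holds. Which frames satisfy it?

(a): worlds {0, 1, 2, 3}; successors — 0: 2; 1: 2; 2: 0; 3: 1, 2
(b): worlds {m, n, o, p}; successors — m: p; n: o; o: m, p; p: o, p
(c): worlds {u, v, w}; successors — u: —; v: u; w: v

Frame correspondent (Sahlqvist): forall x exists y Rxy — i.e. seriality.
(a): condition met.
(b): condition met.
(c): fails — world u has no successor.
Valid on: (a), (b).

(a), (b)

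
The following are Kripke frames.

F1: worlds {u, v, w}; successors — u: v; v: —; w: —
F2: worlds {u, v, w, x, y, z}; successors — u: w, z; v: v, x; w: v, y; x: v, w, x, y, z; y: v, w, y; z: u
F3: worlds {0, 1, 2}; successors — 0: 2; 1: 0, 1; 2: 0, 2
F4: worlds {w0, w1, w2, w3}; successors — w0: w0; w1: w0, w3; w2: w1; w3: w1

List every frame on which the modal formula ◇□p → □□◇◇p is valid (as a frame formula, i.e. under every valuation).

This is the axiom for a generalized confluence (Geach) condition; its first-order frame correspondent is ∀x ∀y ∀z ((xRy ∧ xR²z) → ∃w (yRw ∧ zR²w)).
F1: satisfies the condition.
F2: fails — uRz, uR²v but no t with zRt and vR²t.
F3: satisfies the condition.
F4: fails — w1Rw3, w1R²w0 but no w with w3Rw and w0R²w.

F1, F3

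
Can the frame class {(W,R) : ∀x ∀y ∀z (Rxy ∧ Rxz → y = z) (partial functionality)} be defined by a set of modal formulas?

The condition is partial functionality. A defining modal formula is ◇p → □p.

Definable; ◇p → □p defines it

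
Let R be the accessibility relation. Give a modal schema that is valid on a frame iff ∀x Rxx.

□r → r

The condition is reflexivity. The T schema □r → r defines it.
Suppose □r→r is valid. At any x set V(r)={w : Rxw}. Then □r holds at x, so r holds at x, i.e. Rxx.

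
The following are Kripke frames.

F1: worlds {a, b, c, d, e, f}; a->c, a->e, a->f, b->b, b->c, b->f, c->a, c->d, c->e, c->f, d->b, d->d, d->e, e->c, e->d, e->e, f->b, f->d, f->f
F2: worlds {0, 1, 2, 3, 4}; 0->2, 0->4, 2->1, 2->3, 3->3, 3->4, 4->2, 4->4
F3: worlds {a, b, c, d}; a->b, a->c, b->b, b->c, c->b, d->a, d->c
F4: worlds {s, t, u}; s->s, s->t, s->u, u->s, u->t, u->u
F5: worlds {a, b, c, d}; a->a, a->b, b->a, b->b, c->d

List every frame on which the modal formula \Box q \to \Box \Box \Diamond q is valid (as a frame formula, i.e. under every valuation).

Frame correspondent (Sahlqvist): \forall x \forall z (x R^2 z \to \exists w (xRw \wedge zRw)) — i.e. a generalized confluence (Geach) condition.
F1: holds.
F2: fails — 0R²1 but no w with 0Rw and 1Rw.
F3: fails — dR²c but no w with dRw and cRw.
F4: fails — sR²t but no w with sRw and tRw.
F5: holds.

F1, F5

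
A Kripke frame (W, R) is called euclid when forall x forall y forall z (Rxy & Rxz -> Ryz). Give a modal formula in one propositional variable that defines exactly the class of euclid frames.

This is the Euclidean property; the standard corresponding axiom is 5: ◇q → □◇q.

◇q → □◇q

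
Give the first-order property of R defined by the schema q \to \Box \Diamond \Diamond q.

This is a Sahlqvist (Geach-type) schema ◇^0□^0q → □^1◇^2q.
First-order correspondent: \forall x \forall z (xRz \to \exists w (x = w \wedge z R^2 w)).

\forall x \forall z (xRz \to \exists w (x = w \wedge z R^2 w))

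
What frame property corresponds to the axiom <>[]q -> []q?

The Euclidean property

Replacing q by ¬q and contraposing gives the equivalent schema ◇q → □◇q.
Suppose ◇q→□◇q is valid. Take Rxy, Rxz and set V(q)={y}. Then ◇q at x, so □◇q at x, so ◇q at z, so some w with Rzw has q; w=y, i.e. Rzy. By symmetry of the argument, Ryz.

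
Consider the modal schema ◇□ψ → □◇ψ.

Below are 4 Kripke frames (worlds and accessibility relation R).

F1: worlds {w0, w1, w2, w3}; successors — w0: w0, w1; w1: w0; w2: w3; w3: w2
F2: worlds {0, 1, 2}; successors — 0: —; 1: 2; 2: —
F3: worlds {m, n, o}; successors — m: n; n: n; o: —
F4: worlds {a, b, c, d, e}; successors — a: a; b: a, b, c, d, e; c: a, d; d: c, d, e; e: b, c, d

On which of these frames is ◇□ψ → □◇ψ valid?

F1, F3

The schema corresponds to convergence: ∀x ∀y ∀z (Rxy ∧ Rxz → ∃w (Ryw ∧ Rzw)).
F1: condition met.
F2: fails — R12 and R12 but 2 and 2 have no common successor.
F3: condition met.
F4: fails — Rba and Rbe but a and e have no common successor.
Valid on: F1, F3.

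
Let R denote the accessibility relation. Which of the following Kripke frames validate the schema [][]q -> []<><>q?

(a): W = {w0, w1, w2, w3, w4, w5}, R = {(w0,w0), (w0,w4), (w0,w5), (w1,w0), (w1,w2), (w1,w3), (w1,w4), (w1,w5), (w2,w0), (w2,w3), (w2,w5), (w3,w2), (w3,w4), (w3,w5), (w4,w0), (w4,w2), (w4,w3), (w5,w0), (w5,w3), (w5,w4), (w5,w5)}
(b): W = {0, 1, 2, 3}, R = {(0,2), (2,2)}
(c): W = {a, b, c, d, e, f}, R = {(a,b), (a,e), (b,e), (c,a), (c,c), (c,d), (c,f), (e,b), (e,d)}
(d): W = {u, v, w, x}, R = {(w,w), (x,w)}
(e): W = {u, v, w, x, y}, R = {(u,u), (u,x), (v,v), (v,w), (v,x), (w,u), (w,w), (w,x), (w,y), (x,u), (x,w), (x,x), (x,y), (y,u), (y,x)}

Frame correspondent (Sahlqvist): forall x forall z (xRz -> exists w (x R^2 w & z R^2 w)) — i.e. a generalized confluence (Geach) condition.
(a): condition met.
(b): condition met.
(c): fails — bRe but no w with bR²w and eR²w.
(d): condition met.
(e): condition met.
Valid on: (a), (b), (d), (e).

(a), (b), (d), (e)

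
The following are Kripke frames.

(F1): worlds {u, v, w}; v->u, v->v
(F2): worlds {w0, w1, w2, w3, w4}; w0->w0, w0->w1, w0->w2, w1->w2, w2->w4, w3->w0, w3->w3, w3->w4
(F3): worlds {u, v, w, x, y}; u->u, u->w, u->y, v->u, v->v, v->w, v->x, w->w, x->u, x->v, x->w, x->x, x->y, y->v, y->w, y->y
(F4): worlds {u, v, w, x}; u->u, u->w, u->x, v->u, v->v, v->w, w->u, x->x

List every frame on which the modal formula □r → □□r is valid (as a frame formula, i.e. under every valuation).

Frame correspondent (Sahlqvist): ∀x ∀y ∀z (Rxy ∧ Ryz → Rxz) — i.e. transitivity.
(F1): condition met.
(F2): fails — Rw1w2 and Rw2w4 but not Rw1w4.
(F3): fails — Rvu and Ruy but not Rvy.
(F4): fails — Rwu and Ruw but not Rww.
Valid on: (F1).

(F1)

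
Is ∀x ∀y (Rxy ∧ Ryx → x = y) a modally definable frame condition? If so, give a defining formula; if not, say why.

No — not modally definable

If a class were modally definable it would be closed under surjective bounded morphisms (Goldblatt–Thomason).
The 4-cycle (worlds 0,1,2,3 with 0→1→2→3→0) is antisymmetric. Sending even-indexed worlds to a and odd-indexed worlds to b is a surjective bounded morphism onto the two-world frame with a↔b, which is not antisymmetric.
So the class is not modally definable.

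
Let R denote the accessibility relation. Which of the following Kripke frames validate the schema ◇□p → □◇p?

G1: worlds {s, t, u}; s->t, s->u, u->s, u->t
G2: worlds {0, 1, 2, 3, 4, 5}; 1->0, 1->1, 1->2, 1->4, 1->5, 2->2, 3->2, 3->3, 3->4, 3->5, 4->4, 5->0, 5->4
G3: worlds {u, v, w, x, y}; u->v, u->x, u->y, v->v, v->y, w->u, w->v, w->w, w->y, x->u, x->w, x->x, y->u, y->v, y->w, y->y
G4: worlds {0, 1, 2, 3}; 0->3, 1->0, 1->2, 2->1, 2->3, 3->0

G4

This is the axiom for convergence; its first-order frame correspondent is ∀x ∀y ∀z (Rxy ∧ Rxz → ∃w (Ryw ∧ Rzw)).
G1: fails — Rsu and Rst but u and t have no common successor.
G2: fails — R10 and R10 but 0 and 0 have no common successor.
G3: fails — Ruv and Rux but v and x have no common successor.
G4: satisfies the condition.
Valid on: G4.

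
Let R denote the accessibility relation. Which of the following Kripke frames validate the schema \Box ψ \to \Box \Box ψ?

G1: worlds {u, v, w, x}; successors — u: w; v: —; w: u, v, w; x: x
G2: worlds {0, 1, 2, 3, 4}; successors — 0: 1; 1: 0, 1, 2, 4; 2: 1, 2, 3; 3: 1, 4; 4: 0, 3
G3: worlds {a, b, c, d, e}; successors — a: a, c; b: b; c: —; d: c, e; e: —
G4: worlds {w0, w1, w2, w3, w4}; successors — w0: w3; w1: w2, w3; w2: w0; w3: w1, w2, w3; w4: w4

This is the axiom for transitivity; its first-order frame correspondent is \forall x \forall y \forall z (Rxy \wedge Ryz \to Rxz).
G1: fails — Ruw and Rwu but not Ruu.
G2: fails — R34 and R40 but not R30.
G3: condition met.
G4: fails — Rw1w2 and Rw2w0 but not Rw1w0.
Valid on: G3.

G3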